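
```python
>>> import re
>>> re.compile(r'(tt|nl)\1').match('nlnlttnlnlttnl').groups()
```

The match spans [0:4] → 'nlnl'.
Captured: group 1 = 'nl'.

('nl',)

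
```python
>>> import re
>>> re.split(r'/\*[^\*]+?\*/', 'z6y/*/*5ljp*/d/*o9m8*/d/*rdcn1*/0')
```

['z6y/*', 'd', 'd', '0']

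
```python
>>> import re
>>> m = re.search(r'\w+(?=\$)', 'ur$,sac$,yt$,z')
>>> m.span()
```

Lookahead/lookbehind check context without consuming it, so the matched span excludes the asserted characters.
The match spans [0:2] → 'ur'.

(0, 2)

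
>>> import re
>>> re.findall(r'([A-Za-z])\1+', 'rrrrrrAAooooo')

The backreference `\1` re-matches whatever the first group consumed, character for character.
`findall` collects group 1 from each match (3 total).

['r', 'A', 'o']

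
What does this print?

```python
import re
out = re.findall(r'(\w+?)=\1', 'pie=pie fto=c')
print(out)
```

`\1` has to match the exact text group 1 already captured.
Walking the string: at [0:7] match 'pie=pie', group 1 = 'pie'.
With a single group, `findall` returns only what that group captured — 1 item.

['pie']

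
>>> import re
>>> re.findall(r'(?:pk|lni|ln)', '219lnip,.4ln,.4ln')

['lni', 'ln', 'ln']

The regex engine tests alternatives in the order written; an earlier branch that matches wins even if a later one would match more.
`findall` yields the raw match text (3 of them) because the pattern has no groups.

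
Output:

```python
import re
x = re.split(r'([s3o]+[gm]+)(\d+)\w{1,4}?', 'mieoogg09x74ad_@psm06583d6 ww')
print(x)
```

['mie', 'oogg', '09', '74ad_@p', 'sm', '06583', '6 ww']

This matches one or more of one of [s3o], then one or more of one of [gm] (captured); then one or more of a digit (captured); then 1 to 4 of a word character (lazy).
Because the quantifier is non-greedy, it stops expanding at the earliest point where the rest of the pattern can succeed.
Matches to split on: at [3:10] → 'oogg09x'; at [17:25] → 'sm06583d'.
`re.split` interleaves the captured-group text with the surrounding fragments.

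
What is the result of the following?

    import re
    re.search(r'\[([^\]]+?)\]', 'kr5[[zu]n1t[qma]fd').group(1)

`re.search` tries every starting position until one works.
The match spans [3:8] → '[[zu]'.
Captured: group 1 = '[zu'.

'[zu'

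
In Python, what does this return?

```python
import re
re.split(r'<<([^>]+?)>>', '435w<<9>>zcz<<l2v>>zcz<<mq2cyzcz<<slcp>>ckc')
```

['435w', '9', 'zcz', 'l2v', 'zcz', 'mq2cyzcz<<slcp', 'ckc']

The group in the pattern means `split` returns the separators' captures alongside the pieces.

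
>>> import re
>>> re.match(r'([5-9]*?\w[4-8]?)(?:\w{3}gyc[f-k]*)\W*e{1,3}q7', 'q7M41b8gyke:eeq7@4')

None

The pattern matches zero or more of a character in [5-9] (lazy), then a word character, then optionally a character in [4-8] (captured); then exactly 3 of a word character, then the literal 'gyc', then zero or more of a character in [f-k] (non-capturing group); then zero or more of a non-word character, then 1 to 3 of the literal 'e', then the literal 'q7'.
`re.match` only tries the pattern at the start of the string.
Here the pattern fails at index 0, so the call returns None.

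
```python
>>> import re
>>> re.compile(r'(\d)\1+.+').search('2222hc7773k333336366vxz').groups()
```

('2',)

`\1` has to match the exact text group 1 already captured.
Unlike `match`, `search` isn't anchored — it looks for the pattern anywhere in the string.
The match spans [0:23] → '2222hc7773k333336366vxz'.
Captured: group 1 = '2'.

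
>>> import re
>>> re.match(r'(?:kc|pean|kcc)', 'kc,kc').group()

`re.match` only tries the pattern at the start of the string.
The match spans [0:2] → 'kc'.

'kc'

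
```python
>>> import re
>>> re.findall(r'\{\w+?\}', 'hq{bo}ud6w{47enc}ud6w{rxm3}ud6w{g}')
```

No capturing groups, so `findall` returns the 4 full match strings.

['{bo}', '{47enc}', '{rxm3}', '{g}']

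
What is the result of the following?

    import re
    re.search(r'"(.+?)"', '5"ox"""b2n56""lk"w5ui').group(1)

With the lazy modifier that quantifier settles for the fewest repetitions that let the rest of the pattern succeed (the atoms after it are unaffected and can still be greedy).
`re.search` scans for the first position where the pattern succeeds.
The match spans [1:5] → '"ox"'.
Captured: group 1 = 'ox'.

'ox'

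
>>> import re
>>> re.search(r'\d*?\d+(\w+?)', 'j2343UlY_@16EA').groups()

('U',)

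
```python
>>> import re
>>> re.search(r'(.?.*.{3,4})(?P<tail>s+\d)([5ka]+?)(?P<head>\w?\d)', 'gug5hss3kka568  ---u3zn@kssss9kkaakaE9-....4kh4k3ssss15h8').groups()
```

The pattern matches optionally any character, then zero or more of any character, then 3 to 4 of any character (captured); then one or more of a literal 's', then a digit (captured as 'tail'); then one or more of one of [5ka] (lazy) (captured); then optionally a word character, then a digit (captured as 'head').
Unlike `match`, `search` isn't anchored — it looks for the pattern anywhere in the string.
The match spans [0:57] → 'gug5hss3kka568  ---u3zn@kssss9kkaakaE9-....4kh4k3ssss15h8'.
Captured: group 1 = 'gug5hss3kka568  ---u3zn@kssss9kkaakaE9-....4kh4k3sss', group 2 = 's1', group 3 = '5', group 4 = 'h8'.

('gug5hss3kka568  ---u3zn@kssss9kkaakaE9-....4kh4k3sss', 's1', '5', 'h8')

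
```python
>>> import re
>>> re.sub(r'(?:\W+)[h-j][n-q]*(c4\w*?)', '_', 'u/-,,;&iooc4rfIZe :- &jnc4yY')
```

Pattern: one or more of a non-word character (non-capturing group); then a character in [h-j]; then zero or more of a character in [n-q]; then the literal 'c4', then zero or more of a word character (lazy) (captured).
A non-greedy quantifier consumes as few characters as it can — just enough that the remainder of the pattern still matches from where it stops; whatever follows it matches normally.
Matches: at [1:12] → '/-,,;&iooc4'; at [17:26] → ' :- &jnc4'.
`sub` substitutes '_' at each match site.

'u_rfIZe_yY'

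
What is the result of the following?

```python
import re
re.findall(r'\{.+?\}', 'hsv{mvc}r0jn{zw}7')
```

['{mvc}', '{zw}']

The `?` after the quantifier makes it lazy — it takes as little as possible before letting the rest of the pattern try.
`findall` yields the raw match text (2 of them) because the pattern has no groups.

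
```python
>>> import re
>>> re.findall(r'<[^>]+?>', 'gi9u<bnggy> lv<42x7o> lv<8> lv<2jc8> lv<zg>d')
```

Since nothing is captured, `findall` lists the 5 matched substrings directly.

['<bnggy>', '<42x7o>', '<8>', '<2jc8>', '<zg>']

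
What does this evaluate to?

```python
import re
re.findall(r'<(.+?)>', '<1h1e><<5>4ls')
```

['1h1e', '<5']

Because the quantifier is non-greedy, it stops expanding at the earliest point where the rest of the pattern can succeed.
Walking the string: at [0:6] match '<1h1e>', group 1 = '1h1e'; at [6:10] match '<<5>', group 1 = '<5'.
Because there's exactly one group, `findall` drops the full match and keeps group 1 from each hit.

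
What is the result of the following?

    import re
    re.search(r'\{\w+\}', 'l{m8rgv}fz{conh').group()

`re.search` scans for the first position where the pattern succeeds.
The match spans [1:8] → '{m8rgv}'.

'{m8rgv}'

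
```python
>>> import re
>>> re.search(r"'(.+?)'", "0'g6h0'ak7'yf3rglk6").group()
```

Unlike `match`, `search` isn't anchored — it looks for the pattern anywhere in the string.
The match spans [1:7] → "'g6h0'".
Captured: group 1 = 'g6h0'.

"'g6h0'"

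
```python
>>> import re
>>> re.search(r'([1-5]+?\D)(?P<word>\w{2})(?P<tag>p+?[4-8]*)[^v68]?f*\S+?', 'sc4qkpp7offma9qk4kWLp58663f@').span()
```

(2, 12)

Because the quantifier is non-greedy, it stops expanding at the earliest point where the rest of the pattern can succeed.
The match spans [2:12] → '4qkpp7offm'.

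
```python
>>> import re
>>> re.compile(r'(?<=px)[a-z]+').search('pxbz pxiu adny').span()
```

(2, 4)

The positive lookaround only admits positions where the adjacent text matches; those characters stay outside the span.
The match spans [2:4] → 'bz'.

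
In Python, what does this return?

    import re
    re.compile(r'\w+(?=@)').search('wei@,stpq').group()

The lookaround is zero-width — it requires the adjacent text to match without consuming it, so the asserted text isn't part of the match.
Unlike `match`, `search` isn't anchored — it looks for the pattern anywhere in the string.
The match spans [0:3] → 'wei'.

'wei'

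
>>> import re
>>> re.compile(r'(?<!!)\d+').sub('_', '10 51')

'_ _'

A negative assertion filters positions out without eating any characters.
Matches: at [0:2] → '10'; at [3:5] → '51'.
`sub` substitutes '_' at each match site.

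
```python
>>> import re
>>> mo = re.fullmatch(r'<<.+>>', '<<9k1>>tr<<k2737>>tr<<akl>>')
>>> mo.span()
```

(0, 27)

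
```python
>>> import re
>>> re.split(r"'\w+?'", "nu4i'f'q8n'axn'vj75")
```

['nu4i', 'q8n', 'vj75']

Matches to split on: at [4:7] → "'f'"; at [10:15] → "'axn'".
`split` removes every match and returns the 3 fragments in between.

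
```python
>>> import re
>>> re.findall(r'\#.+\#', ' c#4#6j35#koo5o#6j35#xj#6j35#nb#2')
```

['#4#6j35#koo5o#6j35#xj#6j35#nb#']

Matches: at [2:32] → '#4#6j35#koo5o#6j35#xj#6j35#nb#'.
With no groups in the pattern, `findall` gives back each whole match — 1 here.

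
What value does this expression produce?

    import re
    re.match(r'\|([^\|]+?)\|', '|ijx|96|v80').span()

`match` is anchored at position 0; if the pattern doesn't fit there, it returns None.
The match spans [0:5] → '|ijx|'.
Captured: group 1 = 'ijx'.

(0, 5)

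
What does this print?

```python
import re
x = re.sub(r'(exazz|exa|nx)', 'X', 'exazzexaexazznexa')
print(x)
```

Branches in `(...|...)` are attempted left-to-right; the first branch that allows the whole pattern to succeed is taken.
Each match is replaced by 'X'.

XXXnX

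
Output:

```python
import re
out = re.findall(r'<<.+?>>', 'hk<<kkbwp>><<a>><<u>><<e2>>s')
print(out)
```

['<<kkbwp>>', '<<a>>', '<<u>>', '<<e2>>']

Walking the string: at [2:11] → '<<kkbwp>>'; at [11:16] → '<<a>>'; at [16:21] → '<<u>>'; at [21:27] → '<<e2>>'.
No capturing groups, so `findall` returns the 4 full match strings.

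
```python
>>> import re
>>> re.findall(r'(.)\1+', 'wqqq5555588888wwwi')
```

['q', '5', '8', 'w']

A backreference is literal: `\1` must see the identical characters the first group matched.
Walking the string: at [1:4] match 'qqq', group 1 = 'q'; at [4:9] match '55555', group 1 = '5'; at [9:14] match '88888', group 1 = '8'; at [14:17] match 'www', group 1 = 'w'.
One capturing group, so `findall` returns just the captured substring from each match — 4 in all.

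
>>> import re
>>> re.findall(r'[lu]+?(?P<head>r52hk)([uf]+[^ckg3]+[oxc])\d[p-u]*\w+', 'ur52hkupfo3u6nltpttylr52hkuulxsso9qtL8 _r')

[('r52hk', 'upfo')]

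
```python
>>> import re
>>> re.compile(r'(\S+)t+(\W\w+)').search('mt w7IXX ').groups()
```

The match spans [0:8] → 'mt w7IXX'.
Captured: group 1 = 'm', group 2 = ' w7IXX'.

('m', ' w7IXX')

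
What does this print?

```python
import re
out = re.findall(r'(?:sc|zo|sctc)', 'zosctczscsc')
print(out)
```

['zo', 'sc', 'sc', 'sc']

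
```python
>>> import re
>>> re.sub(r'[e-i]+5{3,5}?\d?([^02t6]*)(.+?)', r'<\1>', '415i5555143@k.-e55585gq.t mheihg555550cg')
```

This matches one or more of a character in [e-i], then 3 to 5 of the literal '5' (lazy), then optionally a digit; then zero or more of any character except [02t6] (captured); then one or more of any character (lazy) (captured).
A non-greedy quantifier consumes as few characters as it can — just enough that the remainder of the pattern still matches from where it stops; whatever follows it matches normally.
Matches: at [3:25] → 'i5555143@k.-e55585gq.t'; at [27:38] → 'heihg555550'.
Each match is replaced using the text its own group 1 captured.

'415<143@k.-e55585gq.> m<5>cg'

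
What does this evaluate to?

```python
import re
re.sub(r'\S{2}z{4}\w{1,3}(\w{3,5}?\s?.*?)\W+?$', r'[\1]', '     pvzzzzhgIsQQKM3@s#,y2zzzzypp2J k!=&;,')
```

'     [sQQKM3@s#,y2zzzzypp2J k]'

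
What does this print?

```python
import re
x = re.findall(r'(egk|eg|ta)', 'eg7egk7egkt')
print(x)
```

['eg', 'egk', 'egk']

Alternation isn't longest-match — the leftmost alternative that fits at this position is chosen.
Walking the string: at [0:2] match 'eg', group 1 = 'eg'; at [3:6] match 'egk', group 1 = 'egk'; at [7:10] match 'egk', group 1 = 'egk'.
One capturing group, so `findall` returns just the captured substring from each match — 3 in all.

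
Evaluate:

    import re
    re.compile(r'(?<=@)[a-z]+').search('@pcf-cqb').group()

'pcf'

Lookahead/lookbehind check context without consuming it, so the matched span excludes the asserted characters.
`search` walks the string left to right and returns the first match it finds.
The match spans [1:4] → 'pcf'.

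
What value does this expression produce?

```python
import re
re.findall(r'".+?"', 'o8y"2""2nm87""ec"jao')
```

['"2"', '"2nm87"', '"ec"']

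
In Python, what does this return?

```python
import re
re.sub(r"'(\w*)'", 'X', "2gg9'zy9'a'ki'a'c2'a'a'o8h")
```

Matches: at [4:9] → "'zy9'"; at [10:14] → "'ki'"; at [15:19] → "'c2'"; at [20:23] → "'a'".
Every occurrence is swapped for 'X'.

'2gg9XaXaXaXo8h'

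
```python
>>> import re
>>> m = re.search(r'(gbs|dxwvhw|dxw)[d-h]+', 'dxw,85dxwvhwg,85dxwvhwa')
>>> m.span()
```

`search` walks the string left to right and returns the first match it finds.
The match spans [6:13] → 'dxwvhwg'.
Captured: group 1 = 'dxwvhw'.

(6, 13)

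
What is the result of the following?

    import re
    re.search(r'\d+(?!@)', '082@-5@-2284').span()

(0, 2)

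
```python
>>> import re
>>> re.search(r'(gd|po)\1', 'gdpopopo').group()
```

'popo'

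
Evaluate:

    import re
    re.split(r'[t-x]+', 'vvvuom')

This matches one or more of a character in [t-x].
Matches to split on: at [0:4] → 'vvvu'.
Each match becomes a cut point; 2 segments remain.

['', 'om']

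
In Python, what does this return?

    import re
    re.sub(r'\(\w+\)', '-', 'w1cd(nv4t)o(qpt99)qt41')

Matches: at [4:10] → '(nv4t)'; at [11:18] → '(qpt99)'.
Every occurrence is swapped for '-'.

'w1cd-o-qt41'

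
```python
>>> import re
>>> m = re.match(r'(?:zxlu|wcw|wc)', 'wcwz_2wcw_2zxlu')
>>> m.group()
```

'wcw'

Alternation tries branches left to right and keeps the first one that lets the overall match succeed at that position.
`match` is anchored at position 0; if the pattern doesn't fit there, it returns None.
The match spans [0:3] → 'wcw'.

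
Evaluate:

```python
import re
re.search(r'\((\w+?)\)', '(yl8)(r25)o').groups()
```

('yl8',)

`search` walks the string left to right and returns the first match it finds.
The match spans [0:5] → '(yl8)'.
Captured: group 1 = 'yl8'.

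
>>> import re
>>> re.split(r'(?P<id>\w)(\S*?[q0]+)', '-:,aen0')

['-:,', 'a', 'en0', '']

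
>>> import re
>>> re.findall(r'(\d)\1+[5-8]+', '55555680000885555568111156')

['5', '0', '1']

After group 1 captures some text, `\1` only succeeds where that same text appears again.
Scanning left to right: at [0:7] match '5555568', group 1 = '5'; at [7:20] match '0000885555568', group 1 = '0'; at [20:26] match '111156', group 1 = '1'.
One capturing group, so `findall` returns just the captured substring from each match — 3 in all.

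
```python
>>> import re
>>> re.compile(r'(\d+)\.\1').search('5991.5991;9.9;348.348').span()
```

A backreference is literal: `\1` must see the identical characters the first group matched.
`re.search` scans for the first position where the pattern succeeds.
The match spans [0:9] → '5991.5991'.
Captured: group 1 = '5991'.

(0, 9)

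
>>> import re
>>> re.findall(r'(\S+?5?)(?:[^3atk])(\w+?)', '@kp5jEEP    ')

[('@k', '5'), ('j', 'E')]

Pattern: one or more of a non-whitespace character (lazy), then optionally the literal '5' (captured); then any character except [3atk] (non-capturing group); then one or more of a word character (lazy) (captured).
Scanning left to right: at [0:4] match '@kp5', groups = ('@k', '5'); at [4:7] match 'jEE', groups = ('j', 'E').
2 groups means each result is a tuple of 2 captured strings — 2 here.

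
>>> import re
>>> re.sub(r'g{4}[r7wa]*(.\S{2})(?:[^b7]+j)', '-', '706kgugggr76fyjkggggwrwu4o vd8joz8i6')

'706kgugggr76fyjk-oz8i6'

The pattern matches exactly 4 of the literal 'g', then zero or more of one of [r7wa]; then any character, then exactly 2 of a non-whitespace character (captured); then one or more of any character except [b7], then the literal 'j' (non-capturing group).
Matches: at [16:31] → 'ggggwrwu4o vd8j'.
Every occurrence is swapped for '-'.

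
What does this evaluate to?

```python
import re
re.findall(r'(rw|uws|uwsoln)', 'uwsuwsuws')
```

Walking the string: at [0:3] match 'uws', group 1 = 'uws'; at [3:6] match 'uws', group 1 = 'uws'; at [6:9] match 'uws', group 1 = 'uws'.
One capturing group, so `findall` returns just the captured substring from each match — 3 in all.

['uws', 'uws', 'uws']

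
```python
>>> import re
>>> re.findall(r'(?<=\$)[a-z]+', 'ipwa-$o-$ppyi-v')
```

['o', 'ppyi']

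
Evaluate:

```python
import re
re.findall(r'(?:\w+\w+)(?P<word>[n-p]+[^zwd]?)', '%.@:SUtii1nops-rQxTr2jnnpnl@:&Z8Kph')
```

['ps', 'nl', 'ph']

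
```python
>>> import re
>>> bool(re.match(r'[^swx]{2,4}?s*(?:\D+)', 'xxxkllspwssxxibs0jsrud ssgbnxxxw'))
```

False

`re.match` only tries the pattern at the start of the string.
Here the string doesn't start with a match, so the call returns None, and `bool(None)` is False.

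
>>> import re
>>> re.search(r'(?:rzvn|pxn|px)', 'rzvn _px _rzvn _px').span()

(0, 4)

`re.search` scans for the first position where the pattern succeeds.
The match spans [0:4] → 'rzvn'.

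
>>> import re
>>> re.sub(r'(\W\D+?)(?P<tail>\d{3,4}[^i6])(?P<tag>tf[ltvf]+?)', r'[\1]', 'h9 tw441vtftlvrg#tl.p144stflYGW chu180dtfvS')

Because the quantifier is non-greedy, it stops expanding at the earliest point where the rest of the pattern can succeed.
The replacement refers to a captured group, so each match is rewritten using its own captured text.

'h9[ tw]lvrg[#tl.p]YGW[ chu]S'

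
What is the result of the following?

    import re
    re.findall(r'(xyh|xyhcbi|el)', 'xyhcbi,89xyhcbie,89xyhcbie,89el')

The regex engine tests alternatives in the order written; an earlier branch that matches wins even if a later one would match more.
Scanning left to right: at [0:3] match 'xyh', group 1 = 'xyh'; at [9:12] match 'xyh', group 1 = 'xyh'; at [19:22] match 'xyh', group 1 = 'xyh'; at [29:31] match 'el', group 1 = 'el'.
`findall` collects group 1 from each match (4 total).

['xyh', 'xyh', 'xyh', 'el']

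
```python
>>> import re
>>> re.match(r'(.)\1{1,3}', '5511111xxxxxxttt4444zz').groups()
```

('5',)

A backreference is literal: `\1` must see the identical characters the first group matched.
`re.match` won't scan ahead — the pattern has to work from the very first character.
The match spans [0:2] → '55'.
Captured: group 1 = '5'.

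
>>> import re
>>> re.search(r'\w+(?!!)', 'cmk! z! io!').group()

The negative lookaround is zero-width — it rules out positions where the adjacent text would match, without consuming anything.
`search` walks the string left to right and returns the first match it finds.
The match spans [0:2] → 'cm'.

'cm'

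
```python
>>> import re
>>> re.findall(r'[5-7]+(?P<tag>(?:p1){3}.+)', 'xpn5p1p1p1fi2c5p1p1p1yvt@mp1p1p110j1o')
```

Pattern: one or more of a character in [5-7]; then the literal 'p1' repeated 3 times, then one or more of any character (captured as 'tag').
Matches: at [3:37] match '5p1p1p1fi2c5p1p1p1yvt@mp1p1p110j1o', group 1 = 'p1p1p1fi2c5p1p1p1yvt@mp1p1p110j1o'.
Because there's exactly one group, `findall` drops the full match and keeps group 1 from the one hit.

['p1p1p1fi2c5p1p1p1yvt@mp1p1p110j1o']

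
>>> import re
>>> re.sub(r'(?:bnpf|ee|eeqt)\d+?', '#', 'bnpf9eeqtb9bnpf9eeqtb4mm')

Each match is replaced by '#'.

'#eeqtb9#eeqtb4mm'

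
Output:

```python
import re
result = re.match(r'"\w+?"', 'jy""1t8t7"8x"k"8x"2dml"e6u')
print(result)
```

None

`re.match` won't scan ahead — the pattern has to work from the very first character.
Here the string doesn't start with a match, so the call returns None.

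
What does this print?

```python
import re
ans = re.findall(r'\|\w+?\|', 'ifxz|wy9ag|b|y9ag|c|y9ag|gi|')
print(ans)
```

['|wy9ag|', '|y9ag|', '|y9ag|']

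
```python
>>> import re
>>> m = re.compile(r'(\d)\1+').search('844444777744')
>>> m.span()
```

(1, 6)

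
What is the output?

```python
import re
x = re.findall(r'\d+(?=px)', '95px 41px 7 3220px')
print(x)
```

['95', '41', '3220']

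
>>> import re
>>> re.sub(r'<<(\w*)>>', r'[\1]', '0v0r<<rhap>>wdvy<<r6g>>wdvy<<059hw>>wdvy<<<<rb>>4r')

'0v0r[rhap]wdvy[r6g]wdvy[059hw]wdvy<<[rb]4r'

Matches: at [4:12] → '<<rhap>>'; at [16:23] → '<<r6g>>'; at [27:36] → '<<059hw>>'; at [42:48] → '<<rb>>'.
The replacement refers to a captured group, so each match is rewritten using its own captured text.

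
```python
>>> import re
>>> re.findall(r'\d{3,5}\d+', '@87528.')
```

['87528']

The pattern matches 3 to 5 of a digit; then one or more of a digit.
Scanning left to right: at [1:6] → '87528'.
`findall` yields the raw match text (1 of them) because the pattern has no groups.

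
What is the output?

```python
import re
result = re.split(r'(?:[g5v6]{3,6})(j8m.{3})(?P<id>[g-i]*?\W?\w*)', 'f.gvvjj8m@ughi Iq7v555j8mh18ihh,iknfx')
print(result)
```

Pattern: 3 to 6 of one of [g5v6] (non-capturing group); then the literal 'j8m', then exactly 3 of any character (captured); then zero or more of a character in [g-i] (lazy), then optionally a non-word character, then zero or more of a word character (captured as 'id').
Because the pattern has a capturing group, `split` also inserts each captured text between the pieces.

['f.gvvjj8m@ughi Iq7', 'j8mh18', 'ihh', ',iknfx']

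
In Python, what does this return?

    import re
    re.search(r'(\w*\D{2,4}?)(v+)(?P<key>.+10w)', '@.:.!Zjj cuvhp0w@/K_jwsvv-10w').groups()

The pattern matches zero or more of a word character, then 2 to 4 of a non-digit (lazy) (captured); then one or more of a literal 'v' (captured); then one or more of any character, then the literal '10w' (captured as 'key').
`re.search` tries every starting position until one works.
The match spans [5:29] → 'Zjj cuvhp0w@/K_jwsvv-10w'.
Captured: group 1 = 'Zjj cu', group 2 = 'v', group 3 = 'hp0w@/K_jwsvv-10w'.

('Zjj cu', 'v', 'hp0w@/K_jwsvv-10w')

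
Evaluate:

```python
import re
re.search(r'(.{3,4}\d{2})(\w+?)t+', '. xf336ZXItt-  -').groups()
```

The match spans [0:12] → '. xf336ZXItt'.
Captured: group 1 = '. xf33', group 2 = '6ZXI'.

('. xf33', '6ZXI')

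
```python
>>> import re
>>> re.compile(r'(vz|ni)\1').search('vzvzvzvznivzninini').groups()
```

('vz',)

The backreference `\1` re-matches whatever the first group consumed, character for character.
`re.search` tries every starting position until one works.
The match spans [0:4] → 'vzvz'.
Captured: group 1 = 'vz'.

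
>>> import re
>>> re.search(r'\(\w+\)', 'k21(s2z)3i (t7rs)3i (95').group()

The match spans [3:8] → '(s2z)'.

'(s2z)'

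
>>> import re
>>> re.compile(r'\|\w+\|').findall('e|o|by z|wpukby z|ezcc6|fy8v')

Since nothing is captured, `findall` lists the 2 matched substrings directly.

['|o|', '|ezcc6|']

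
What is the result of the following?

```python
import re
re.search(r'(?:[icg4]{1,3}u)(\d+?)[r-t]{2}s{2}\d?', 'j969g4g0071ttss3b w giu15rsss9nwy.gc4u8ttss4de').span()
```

The match spans [20:30] → 'giu15rsss9'.

(20, 30)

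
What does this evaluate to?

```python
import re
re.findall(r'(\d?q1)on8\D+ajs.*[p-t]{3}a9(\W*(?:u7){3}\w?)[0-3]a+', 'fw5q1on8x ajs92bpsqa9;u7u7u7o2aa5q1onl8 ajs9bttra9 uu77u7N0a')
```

[('5q1', ';u7u7u7o')]

2 groups means the one result is a tuple of 2 captured strings — 1 here.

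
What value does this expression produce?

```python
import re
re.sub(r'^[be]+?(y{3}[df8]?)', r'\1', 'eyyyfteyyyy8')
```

'yyyfteyyyy8'

The pattern matches anchored at the start of the string; then one or more of one of [be] (lazy); then exactly 3 of a literal 'y', then optionally one of [df8] (captured).
`\1` in the replacement pulls in group 1's text for each match.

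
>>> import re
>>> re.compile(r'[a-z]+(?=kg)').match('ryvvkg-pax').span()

(0, 4)

`match` is anchored at position 0; if the pattern doesn't fit there, it returns None.
The match spans [0:4] → 'ryvv'.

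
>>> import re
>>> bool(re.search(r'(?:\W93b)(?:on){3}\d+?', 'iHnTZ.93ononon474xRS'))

This matches a non-word character, then the literal '93b' (non-capturing group); then the literal 'on' repeated 3 times, then one or more of a digit (lazy).
Unlike `match`, `search` isn't anchored — it looks for the pattern anywhere in the string.
Here nothing in the string fits, so the call returns None, and `bool(None)` is False.

False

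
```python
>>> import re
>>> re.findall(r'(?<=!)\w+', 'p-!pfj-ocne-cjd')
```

The positive lookaround only admits positions where the adjacent text matches; those characters stay outside the span.
Walking the string: at [3:6] → 'pfj'.
With no groups in the pattern, `findall` gives back each whole match — 1 here.

['pfj']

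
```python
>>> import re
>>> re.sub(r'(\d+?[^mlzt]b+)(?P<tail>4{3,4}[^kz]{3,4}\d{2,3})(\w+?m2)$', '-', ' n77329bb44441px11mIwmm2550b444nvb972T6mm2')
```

' n-'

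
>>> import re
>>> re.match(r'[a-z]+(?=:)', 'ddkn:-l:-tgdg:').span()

(0, 4)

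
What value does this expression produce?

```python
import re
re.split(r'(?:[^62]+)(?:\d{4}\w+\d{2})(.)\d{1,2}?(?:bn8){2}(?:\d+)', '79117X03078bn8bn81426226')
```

Pattern: one or more of any character except [62] (non-capturing group); then exactly 4 of a digit, then one or more of a word character, then exactly 2 of a digit (non-capturing group); then any character (captured); then 1 to 2 of a digit (lazy), then the literal 'bn8' repeated 2 times; then one or more of a digit (non-capturing group).
Matches to split on: at [0:24] → '79117X03078bn8bn81426226'.
`re.split` interleaves the captured-group text with the surrounding fragments.

['', '7', '']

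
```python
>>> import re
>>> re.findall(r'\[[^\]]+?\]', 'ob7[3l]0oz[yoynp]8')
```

['[3l]', '[yoynp]']

Walking the string: at [3:7] → '[3l]'; at [10:17] → '[yoynp]'.
Since nothing is captured, `findall` lists the 2 matched substrings directly.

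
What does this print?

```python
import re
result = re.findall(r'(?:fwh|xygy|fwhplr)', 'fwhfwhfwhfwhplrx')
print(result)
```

Alternation isn't longest-match — the leftmost alternative that fits at this position is chosen.
Since nothing is captured, `findall` lists the 4 matched substrings directly.

['fwh', 'fwh', 'fwh', 'fwh']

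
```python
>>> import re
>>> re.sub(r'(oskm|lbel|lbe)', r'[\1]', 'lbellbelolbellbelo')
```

The regex engine tests alternatives in the order written; an earlier branch that matches wins even if a later one would match more.
Matches: at [0:4] → 'lbel'; at [4:8] → 'lbel'; at [9:13] → 'lbel'; at [13:17] → 'lbel'.
`\1` in the replacement pulls in group 1's text for each match.

'[lbel][lbel]o[lbel][lbel]o'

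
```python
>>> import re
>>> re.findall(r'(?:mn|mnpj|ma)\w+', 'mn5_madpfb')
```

['mn5_madpfb']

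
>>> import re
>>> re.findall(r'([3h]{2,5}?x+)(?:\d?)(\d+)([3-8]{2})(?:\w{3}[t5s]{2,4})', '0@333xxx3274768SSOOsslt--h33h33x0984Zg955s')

[('33h33x', '9', '84')]

Pattern: 2 to 5 of one of [3h] (lazy), then one or more of the literal 'x' (captured); then optionally a digit (non-capturing group); then one or more of a digit (captured); then exactly 2 of a character in [3-8] (captured); then exactly 3 of a word character, then 2 to 4 of one of [t5s] (non-capturing group).
Walking the string: at [26:42] match '33h33x0984Zg955s', groups = ('33h33x', '9', '84').
Multiple groups make `findall` return tuples — one 3-tuple for the one match.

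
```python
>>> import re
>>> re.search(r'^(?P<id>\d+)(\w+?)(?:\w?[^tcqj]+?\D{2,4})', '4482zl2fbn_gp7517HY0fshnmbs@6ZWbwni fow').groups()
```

Pattern: anchored at the start of the string; then one or more of a digit (captured as 'id'); then one or more of a word character (lazy) (captured); then optionally a word character, then one or more of any character except [tcqj] (lazy), then 2 to 4 of a non-digit (non-capturing group).
The `?` after the quantifier makes it lazy — it takes as little as possible before letting the rest of the pattern try.
`search` walks the string left to right and returns the first match it finds.
The match spans [0:11] → '4482zl2fbn_'.
Captured: group 1 = '4482', group 2 = 'z'.

('4482', 'z')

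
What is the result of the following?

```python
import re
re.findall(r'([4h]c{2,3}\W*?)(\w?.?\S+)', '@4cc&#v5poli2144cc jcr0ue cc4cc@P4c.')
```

[('4cc', '&#v5poli2144cc'), ('4cc', '@P4c.')]

The pattern matches one of [4h], then 2 to 3 of the literal 'c', then zero or more of a non-word character (lazy) (captured); then optionally a word character, then optionally any character, then one or more of a non-whitespace character (captured).
Because the quantifier is non-greedy, it stops expanding at the earliest point where the rest of the pattern can succeed.
Walking the string: at [1:18] match '4cc&#v5poli2144cc', groups = ('4cc', '&#v5poli2144cc'); at [28:36] match '4cc@P4c.', groups = ('4cc', '@P4c.').
With 2 capturing groups, `findall` returns a 2-tuple per match.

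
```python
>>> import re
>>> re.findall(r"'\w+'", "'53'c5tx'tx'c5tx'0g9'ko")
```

Walking the string: at [0:4] → "'53'"; at [8:12] → "'tx'"; at [16:21] → "'0g9'".
`findall` yields the raw match text (3 of them) because the pattern has no groups.

["'53'", "'tx'", "'0g9'"]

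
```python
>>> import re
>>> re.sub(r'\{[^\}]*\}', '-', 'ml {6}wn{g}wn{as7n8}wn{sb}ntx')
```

Matches: at [3:6] → '{6}'; at [8:11] → '{g}'; at [13:20] → '{as7n8}'; at [22:26] → '{sb}'.
Every occurrence is swapped for '-'.

'ml -wn-wn-wn-ntx'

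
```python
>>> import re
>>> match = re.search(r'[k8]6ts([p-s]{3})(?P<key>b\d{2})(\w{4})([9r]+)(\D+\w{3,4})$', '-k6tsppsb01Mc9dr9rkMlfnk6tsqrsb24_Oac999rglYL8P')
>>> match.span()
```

(23, 47)

The match spans [23:47] → 'k6tsqrsb24_Oac999rglYL8P'.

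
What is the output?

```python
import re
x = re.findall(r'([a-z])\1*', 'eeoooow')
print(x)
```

['e', 'o', 'w']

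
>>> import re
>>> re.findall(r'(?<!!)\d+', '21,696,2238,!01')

['21', '696', '2238', '1']

The negative lookahead/lookbehind blocks any match where the forbidden context is present.
Matches: at [0:2] → '21'; at [3:6] → '696'; at [7:11] → '2238'; at [14:15] → '1'.
No capturing groups, so `findall` returns the 4 full match strings.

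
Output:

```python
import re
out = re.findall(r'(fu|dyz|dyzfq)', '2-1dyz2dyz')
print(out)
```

['dyz', 'dyz']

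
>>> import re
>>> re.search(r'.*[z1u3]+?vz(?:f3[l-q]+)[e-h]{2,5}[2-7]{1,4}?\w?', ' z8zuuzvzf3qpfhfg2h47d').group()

' z8zuuzvzf3qpfhfg2h'

This matches zero or more of any character, then one or more of one of [z1u3] (lazy), then the literal 'vz'; then the literal 'f3', then one or more of a character in [l-q] (non-capturing group); then 2 to 5 of a character in [e-h]; then 1 to 4 of a character in [2-7] (lazy), then optionally a word character.
`re.search` tries every starting position until one works.
The match spans [0:19] → ' z8zuuzvzf3qpfhfg2h'.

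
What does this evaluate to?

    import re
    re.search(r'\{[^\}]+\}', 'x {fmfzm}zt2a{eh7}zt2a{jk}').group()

'{fmfzm}'

`re.search` tries every starting position until one works.
The match spans [2:9] → '{fmfzm}'.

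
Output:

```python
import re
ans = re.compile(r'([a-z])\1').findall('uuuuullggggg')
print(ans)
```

['u', 'u', 'l', 'g', 'g']

`\1` has to match the exact text group 1 already captured.
Matches: at [0:2] match 'uu', group 1 = 'u'; at [2:4] match 'uu', group 1 = 'u'; at [5:7] match 'll', group 1 = 'l'; at [7:9] match 'gg', group 1 = 'g'; at [9:11] match 'gg', group 1 = 'g'.
`findall` collects group 1 from each match (5 total).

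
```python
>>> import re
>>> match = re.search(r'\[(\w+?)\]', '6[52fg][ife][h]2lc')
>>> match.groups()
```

('52fg',)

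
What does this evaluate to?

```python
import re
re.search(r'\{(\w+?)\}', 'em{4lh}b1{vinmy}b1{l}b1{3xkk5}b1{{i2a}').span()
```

Unlike `match`, `search` isn't anchored — it looks for the pattern anywhere in the string.
The match spans [2:7] → '{4lh}'.
Captured: group 1 = '4lh'.

(2, 7)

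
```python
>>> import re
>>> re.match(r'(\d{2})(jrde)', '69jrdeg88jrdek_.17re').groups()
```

('69', 'jrde')

Pattern: exactly 2 of a digit (captured); then the literal 'jr', then the literal 'de' (captured).
With `match`, the pattern is implicitly anchored at the beginning.
The match spans [0:6] → '69jrde'.
Captured: group 1 = '69', group 2 = 'jrde'.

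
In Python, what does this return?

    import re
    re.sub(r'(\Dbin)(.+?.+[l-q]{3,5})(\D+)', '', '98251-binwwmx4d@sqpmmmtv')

'98251'

The pattern matches a non-digit, then the literal 'bin' (captured); then one or more of any character (lazy), then one or more of any character, then 3 to 5 of a character in [l-q] (captured); then one or more of a non-digit (captured).
Matches: at [5:24] → '-binwwmx4d@sqpmmmtv'.
`sub` substitutes '' at each match site.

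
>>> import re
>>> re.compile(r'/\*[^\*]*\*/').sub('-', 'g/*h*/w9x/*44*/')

Every occurrence is swapped for '-'.

'g-w9x-'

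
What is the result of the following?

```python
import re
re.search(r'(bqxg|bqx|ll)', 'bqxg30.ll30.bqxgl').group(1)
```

Alternation tries branches left to right and keeps the first one that lets the overall match succeed at that position.
Unlike `match`, `search` isn't anchored — it looks for the pattern anywhere in the string.
The match spans [0:4] → 'bqxg'.
Captured: group 1 = 'bqxg'.

'bqxg'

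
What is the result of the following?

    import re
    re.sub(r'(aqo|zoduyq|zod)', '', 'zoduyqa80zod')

Alternation tries branches left to right and keeps the first one that lets the overall match succeed at that position.
Each match is replaced by ''.

'a80'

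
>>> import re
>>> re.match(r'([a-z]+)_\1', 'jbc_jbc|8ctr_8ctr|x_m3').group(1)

'jbc'

The match spans [0:7] → 'jbc_jbc'.
Captured: group 1 = 'jbc'.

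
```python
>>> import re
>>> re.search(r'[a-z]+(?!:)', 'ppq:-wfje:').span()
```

Because the assertion is negative and zero-width, positions next to the forbidden text are skipped.
Unlike `match`, `search` isn't anchored — it looks for the pattern anywhere in the string.
The match spans [0:2] → 'pp'.

(0, 2)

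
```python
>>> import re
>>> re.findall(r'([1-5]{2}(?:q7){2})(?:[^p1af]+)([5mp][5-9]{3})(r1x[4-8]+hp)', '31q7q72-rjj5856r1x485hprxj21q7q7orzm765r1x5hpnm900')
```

[('31q7q7', '5856', 'r1x485hp'), ('21q7q7', 'm765', 'r1x5hp')]

This matches exactly 2 of a character in [1-5], then the literal 'q7' repeated 2 times (captured); then one or more of any character except [p1af] (non-capturing group); then one of [5mp], then exactly 3 of a character in [5-9] (captured); then the literal 'r1x', then one or more of a character in [4-8], then the literal 'hp' (captured).
Scanning left to right: at [0:23] match '31q7q72-rjj5856r1x485hp', groups = ('31q7q7', '5856', 'r1x485hp'); at [26:45] match '21q7q7orzm765r1x5hp', groups = ('21q7q7', 'm765', 'r1x5hp').
Multiple groups make `findall` return tuples — one 3-tuple for each match.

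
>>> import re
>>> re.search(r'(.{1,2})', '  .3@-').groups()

('  ',)

The pattern matches 1 to 2 of any character (captured).
`re.search` tries every starting position until one works.
The match spans [0:2] → '  '.
Captured: group 1 = '  '.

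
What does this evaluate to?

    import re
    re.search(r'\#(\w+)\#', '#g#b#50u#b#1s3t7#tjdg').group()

The match spans [0:3] → '#g#'.

'#g#'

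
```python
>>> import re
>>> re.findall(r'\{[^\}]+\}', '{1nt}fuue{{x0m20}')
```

['{1nt}', '{{x0m20}']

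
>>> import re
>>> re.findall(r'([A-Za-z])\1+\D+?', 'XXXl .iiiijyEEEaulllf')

`\1` has to match the exact text group 1 already captured.
`findall` collects group 1 from each match (4 total).

['X', 'i', 'E', 'l']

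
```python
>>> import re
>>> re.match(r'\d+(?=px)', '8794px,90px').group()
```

'8794'

The lookaround is zero-width — it requires the adjacent text to match without consuming it, so the asserted text isn't part of the match.
`re.match` only tries the pattern at the start of the string.
The match spans [0:4] → '8794'.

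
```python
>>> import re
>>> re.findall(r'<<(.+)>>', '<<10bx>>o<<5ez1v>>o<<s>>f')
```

With a single group, `findall` returns only what that group captured — 1 item.

['10bx>>o<<5ez1v>>o<<s']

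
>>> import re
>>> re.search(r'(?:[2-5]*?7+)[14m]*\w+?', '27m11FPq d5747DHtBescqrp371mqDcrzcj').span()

The pattern matches zero or more of a character in [2-5] (lazy), then one or more of the literal '7' (non-capturing group); then zero or more of one of [14m], then one or more of a word character (lazy).
A non-greedy quantifier consumes as few characters as it can — just enough that the remainder of the pattern still matches from where it stops; whatever follows it matches normally.
Unlike `match`, `search` isn't anchored — it looks for the pattern anywhere in the string.
The match spans [0:6] → '27m11F'.

(0, 6)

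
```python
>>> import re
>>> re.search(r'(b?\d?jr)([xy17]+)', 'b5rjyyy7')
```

This matches optionally the literal 'b', then optionally a digit, then the literal 'jr' (captured); then one or more of one of [xy17] (captured).
`search` walks the string left to right and returns the first match it finds.
Here nothing in the string fits, so the call returns None.

None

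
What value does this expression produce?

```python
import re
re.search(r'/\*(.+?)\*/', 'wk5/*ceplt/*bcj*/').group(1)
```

The match spans [3:17] → '/*ceplt/*bcj*/'.
Captured: group 1 = 'ceplt/*bcj'.

'ceplt/*bcj'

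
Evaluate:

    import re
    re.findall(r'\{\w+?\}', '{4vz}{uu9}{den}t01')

Scanning left to right: at [0:5] → '{4vz}'; at [5:10] → '{uu9}'; at [10:15] → '{den}'.
Since nothing is captured, `findall` lists the 3 matched substrings directly.

['{4vz}', '{uu9}', '{den}']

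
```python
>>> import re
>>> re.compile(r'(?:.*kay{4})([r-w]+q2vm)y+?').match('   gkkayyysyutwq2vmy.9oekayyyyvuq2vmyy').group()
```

Pattern: zero or more of any character, then the literal 'ka', then exactly 4 of the literal 'y' (non-capturing group); then one or more of a character in [r-w], then the literal 'q2', then the literal 'vm' (captured); then one or more of a literal 'y' (lazy).
The `?` after the quantifier makes it lazy — it takes as little as possible before letting the rest of the pattern try.
`re.match` won't scan ahead — the pattern has to work from the very first character.
The match spans [0:37] → '   gkkayyysyutwq2vmy.9oekayyyyvuq2vmy'.
Captured: group 1 = 'vuq2vm'.

'   gkkayyysyutwq2vmy.9oekayyyyvuq2vmy'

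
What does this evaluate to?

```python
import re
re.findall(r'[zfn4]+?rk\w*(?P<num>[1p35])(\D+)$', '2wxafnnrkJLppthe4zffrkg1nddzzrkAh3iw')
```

[('3', 'iw')]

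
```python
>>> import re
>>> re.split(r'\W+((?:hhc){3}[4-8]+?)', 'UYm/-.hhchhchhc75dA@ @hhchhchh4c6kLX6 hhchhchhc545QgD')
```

['UYm', 'hhchhchhc7', '5dA@ @hhchhchh4c6kLX6', 'hhchhchhc5', '45QgD']

The pattern matches one or more of a non-word character; then the literal 'hhc' repeated 3 times, then one or more of a character in [4-8] (lazy) (captured).
Because the quantifier is non-greedy, it stops expanding at the earliest point where the rest of the pattern can succeed.
Matches to split on: at [3:16] → '/-.hhchhchhc7'; at [37:48] → ' hhchhchhc5'.
`re.split` interleaves the captured-group text with the surrounding fragments.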